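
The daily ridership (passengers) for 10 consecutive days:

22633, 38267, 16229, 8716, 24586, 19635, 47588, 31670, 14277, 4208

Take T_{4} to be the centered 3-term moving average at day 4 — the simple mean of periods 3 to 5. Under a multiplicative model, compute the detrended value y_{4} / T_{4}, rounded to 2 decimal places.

Trend T_4 = (16229 + 8716 + 24586) / 3 = 49531/3 = 16510.3333
Ratio to trend: 8716 / 16510.3333 = 0.53

0.53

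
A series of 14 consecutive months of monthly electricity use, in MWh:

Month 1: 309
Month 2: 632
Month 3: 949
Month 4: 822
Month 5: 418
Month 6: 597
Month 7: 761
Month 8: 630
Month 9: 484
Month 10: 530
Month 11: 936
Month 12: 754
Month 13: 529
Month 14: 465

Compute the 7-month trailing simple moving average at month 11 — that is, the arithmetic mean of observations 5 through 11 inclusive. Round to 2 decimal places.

622.29

Sum of periods 5–11: 418 + 597 + 761 + 630 + 484 + 530 + 936 = 4356
Divide by 7: 4356 / 7 = 622.29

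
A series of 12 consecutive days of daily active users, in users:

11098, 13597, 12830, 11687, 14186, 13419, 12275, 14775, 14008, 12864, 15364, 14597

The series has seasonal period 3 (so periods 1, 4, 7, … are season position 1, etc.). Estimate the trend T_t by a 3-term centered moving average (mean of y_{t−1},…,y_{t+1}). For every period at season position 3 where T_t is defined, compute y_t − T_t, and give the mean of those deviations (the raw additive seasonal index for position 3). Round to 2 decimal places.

Season position 3 occurs at t = 3, 6, 9 (where T_t is defined).
t=3: T_3 = 12704.6667; y_3 − T_3 = 12830 − 12704.6667 = 125.3333
t=6: T_6 = 13293.3333; y_6 − T_6 = 13419 − 13293.3333 = 125.6667
t=9: T_9 = 13882.3333; y_9 − T_9 = 14008 − 13882.3333 = 125.6667
Mean deviation: (125.3333 + 125.6667 + 125.6667) / 3 = 125.56

125.56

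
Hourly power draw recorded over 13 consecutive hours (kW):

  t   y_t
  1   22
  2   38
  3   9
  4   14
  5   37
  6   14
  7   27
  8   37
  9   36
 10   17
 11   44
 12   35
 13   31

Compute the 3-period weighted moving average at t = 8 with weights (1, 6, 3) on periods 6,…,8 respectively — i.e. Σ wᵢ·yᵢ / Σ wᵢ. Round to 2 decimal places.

28.70

Weighted sum: 1·14 + 6·27 + 3·37 = 14 + 162 + 111 = 287
Weight total: 1 + 6 + 3 = 10
WMA = 287 / 10 = 28.70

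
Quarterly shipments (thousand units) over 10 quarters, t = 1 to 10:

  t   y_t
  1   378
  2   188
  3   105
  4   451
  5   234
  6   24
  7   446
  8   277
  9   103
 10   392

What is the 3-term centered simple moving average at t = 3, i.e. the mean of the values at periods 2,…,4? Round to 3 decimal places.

Sum of periods 2–4: 188 + 105 + 451 = 744
Divide by 3: 744 / 3 = 248.000

248.000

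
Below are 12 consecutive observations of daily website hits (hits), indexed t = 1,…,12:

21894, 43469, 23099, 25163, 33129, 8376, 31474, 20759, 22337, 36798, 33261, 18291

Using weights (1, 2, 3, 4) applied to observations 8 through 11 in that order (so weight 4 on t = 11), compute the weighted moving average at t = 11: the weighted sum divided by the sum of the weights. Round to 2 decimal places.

30887.10

Weighted sum: 1·20759 + 2·22337 + 3·36798 + 4·33261 = 20759 + 44674 + 110394 + 133044 = 308871
Weight total: 1 + 2 + 3 + 4 = 10
WMA = 308871 / 10 = 30887.10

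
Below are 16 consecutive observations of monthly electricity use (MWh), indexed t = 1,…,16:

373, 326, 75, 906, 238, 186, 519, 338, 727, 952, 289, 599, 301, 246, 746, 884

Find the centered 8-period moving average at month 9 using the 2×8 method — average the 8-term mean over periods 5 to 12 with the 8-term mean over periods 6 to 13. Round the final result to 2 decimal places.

Sum over 5–12: 238 + 186 + 519 + 338 + 727 + 952 + 289 + 599 = 3848
Sum over 6–13: 186 + 519 + 338 + 727 + 952 + 289 + 599 + 301 = 3911
CMA at t=9 = (3848 + 3911) / (2·8) = 7759 / 16 = 484.94

484.94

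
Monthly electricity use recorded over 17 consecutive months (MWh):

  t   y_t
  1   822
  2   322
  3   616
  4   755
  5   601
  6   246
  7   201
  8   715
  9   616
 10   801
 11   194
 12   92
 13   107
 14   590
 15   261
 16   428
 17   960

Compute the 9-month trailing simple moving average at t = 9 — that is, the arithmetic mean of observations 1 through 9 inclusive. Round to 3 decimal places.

543.778

Sum of periods 1–9: 822 + 322 + 616 + 755 + 601 + 246 + 201 + 715 + 616 = 4894
Divide by 9: 4894 / 9 = 543.778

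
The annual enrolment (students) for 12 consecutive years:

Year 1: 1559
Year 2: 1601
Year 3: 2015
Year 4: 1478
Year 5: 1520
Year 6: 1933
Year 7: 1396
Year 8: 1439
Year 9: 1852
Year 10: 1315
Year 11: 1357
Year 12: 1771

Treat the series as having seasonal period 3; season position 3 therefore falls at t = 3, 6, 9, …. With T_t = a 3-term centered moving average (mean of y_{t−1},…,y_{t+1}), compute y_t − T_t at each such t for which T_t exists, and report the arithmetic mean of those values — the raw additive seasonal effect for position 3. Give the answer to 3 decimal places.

Season position 3 occurs at t = 3, 6, 9 (where T_t is defined).
t=3: T_3 = 1698.00000; y_3 − T_3 = 2015 − 1698.00000 = 317.00000
t=6: T_6 = 1616.33333; y_6 − T_6 = 1933 − 1616.33333 = 316.66667
t=9: T_9 = 1535.33333; y_9 − T_9 = 1852 − 1535.33333 = 316.66667
Mean deviation: (317.00000 + 316.66667 + 316.66667) / 3 = 316.778

316.778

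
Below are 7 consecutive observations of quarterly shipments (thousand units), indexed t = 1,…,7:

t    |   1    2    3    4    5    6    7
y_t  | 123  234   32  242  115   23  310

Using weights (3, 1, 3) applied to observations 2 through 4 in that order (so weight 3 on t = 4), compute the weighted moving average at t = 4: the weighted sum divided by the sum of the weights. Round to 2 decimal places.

Weighted sum: 3·234 + 1·32 + 3·242 = 702 + 32 + 726 = 1460
Weight total: 3 + 1 + 3 = 7
WMA = 1460 / 7 = 208.57

208.57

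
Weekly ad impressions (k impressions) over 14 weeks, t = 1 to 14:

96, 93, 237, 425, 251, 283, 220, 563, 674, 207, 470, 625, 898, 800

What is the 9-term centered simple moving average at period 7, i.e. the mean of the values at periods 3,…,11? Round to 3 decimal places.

Sum of periods 3–11: 237 + 425 + 251 + 283 + 220 + 563 + 674 + 207 + 470 = 3330
Divide by 9: 3330 / 9 = 370.000

370.000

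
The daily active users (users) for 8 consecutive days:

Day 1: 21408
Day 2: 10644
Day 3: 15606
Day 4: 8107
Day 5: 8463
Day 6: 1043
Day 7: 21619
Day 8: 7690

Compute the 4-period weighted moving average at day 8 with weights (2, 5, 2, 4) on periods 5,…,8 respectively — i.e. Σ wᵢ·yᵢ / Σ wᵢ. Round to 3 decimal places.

Weighted sum: 2·8463 + 5·1043 + 2·21619 + 4·7690 = 16926 + 5215 + 43238 + 30760 = 96139
Weight total: 2 + 5 + 2 + 4 = 13
WMA = 96139 / 13 = 7395.308

7395.308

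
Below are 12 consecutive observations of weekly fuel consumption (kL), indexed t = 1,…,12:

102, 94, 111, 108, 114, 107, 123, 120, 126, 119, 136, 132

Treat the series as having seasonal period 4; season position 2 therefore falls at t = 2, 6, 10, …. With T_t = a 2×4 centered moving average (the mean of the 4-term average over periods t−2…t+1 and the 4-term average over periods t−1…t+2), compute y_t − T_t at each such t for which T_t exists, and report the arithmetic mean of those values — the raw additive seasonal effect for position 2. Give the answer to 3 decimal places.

Season position 2 occurs at t = 6, 10 (where T_t is defined).
t=6: T_6 = 114.50000; y_6 − T_6 = 107 − 114.50000 = -7.50000
t=10: T_10 = 126.75000; y_10 − T_10 = 119 − 126.75000 = -7.75000
Mean deviation: (-7.50000 + -7.75000) / 2 = -7.625

-7.625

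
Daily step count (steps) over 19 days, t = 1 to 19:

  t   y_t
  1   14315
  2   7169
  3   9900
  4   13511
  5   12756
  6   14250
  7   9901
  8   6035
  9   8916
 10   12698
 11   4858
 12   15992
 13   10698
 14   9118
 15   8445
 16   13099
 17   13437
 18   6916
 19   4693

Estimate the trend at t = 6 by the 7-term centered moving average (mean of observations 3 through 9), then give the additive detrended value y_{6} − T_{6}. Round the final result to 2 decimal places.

3497.29

Trend T_6 = (9900 + 13511 + 12756 + 14250 + 9901 + 6035 + 8916) / 7 = 75269/7 = 10752.7143
Detrended value: 14250 − 10752.7143 = 3497.29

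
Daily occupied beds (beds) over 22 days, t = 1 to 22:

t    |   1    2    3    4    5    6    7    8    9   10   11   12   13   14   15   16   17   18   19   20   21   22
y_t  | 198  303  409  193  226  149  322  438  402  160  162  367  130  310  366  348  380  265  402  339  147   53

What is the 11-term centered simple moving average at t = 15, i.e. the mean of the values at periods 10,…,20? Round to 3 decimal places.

Sum of periods 10–20: 160 + 162 + 367 + 130 + 310 + 366 + 348 + 380 + 265 + 402 + 339 = 3229
Divide by 11: 3229 / 11 = 293.545

293.545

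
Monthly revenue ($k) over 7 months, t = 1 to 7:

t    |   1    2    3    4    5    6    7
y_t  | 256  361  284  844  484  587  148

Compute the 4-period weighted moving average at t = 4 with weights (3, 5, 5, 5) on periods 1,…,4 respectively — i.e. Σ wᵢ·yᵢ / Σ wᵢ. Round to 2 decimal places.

Weighted sum: 3·256 + 5·361 + 5·284 + 5·844 = 768 + 1805 + 1420 + 4220 = 8213
Weight total: 3 + 5 + 5 + 5 = 18
WMA = 8213 / 18 = 456.28

456.28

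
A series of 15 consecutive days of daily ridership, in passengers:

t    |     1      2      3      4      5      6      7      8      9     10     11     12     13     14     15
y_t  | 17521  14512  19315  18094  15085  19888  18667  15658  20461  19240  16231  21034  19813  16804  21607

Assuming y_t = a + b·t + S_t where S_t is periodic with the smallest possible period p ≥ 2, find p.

First differences y_{t+1} − y_t: -3009, 4803, -1221, -3009, 4803, -1221, -3009, 4803, …
The difference pattern repeats every 3 terms and not for any smaller step, so p = 3.

3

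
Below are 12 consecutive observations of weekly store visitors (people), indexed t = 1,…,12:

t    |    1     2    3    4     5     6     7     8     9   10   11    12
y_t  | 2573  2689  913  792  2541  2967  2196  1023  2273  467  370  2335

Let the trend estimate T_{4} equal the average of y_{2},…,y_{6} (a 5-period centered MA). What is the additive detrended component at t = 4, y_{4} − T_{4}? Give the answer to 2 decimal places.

-1188.40

Trend T_4 = (2689 + 913 + 792 + 2541 + 2967) / 5 = 9902/5 = 1980.4000
Detrended value: 792 − 1980.4000 = -1188.40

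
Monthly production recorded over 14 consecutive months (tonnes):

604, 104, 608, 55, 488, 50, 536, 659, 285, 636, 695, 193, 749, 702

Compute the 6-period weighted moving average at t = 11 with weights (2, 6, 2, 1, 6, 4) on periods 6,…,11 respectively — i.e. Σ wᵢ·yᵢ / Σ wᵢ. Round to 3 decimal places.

548.333

Weighted sum: 2·50 + 6·536 + 2·659 + 1·285 + 6·636 + 4·695 = 100 + 3216 + 1318 + 285 + 3816 + 2780 = 11515
Weight total: 2 + 6 + 2 + 1 + 6 + 4 = 21
WMA = 11515 / 21 = 548.333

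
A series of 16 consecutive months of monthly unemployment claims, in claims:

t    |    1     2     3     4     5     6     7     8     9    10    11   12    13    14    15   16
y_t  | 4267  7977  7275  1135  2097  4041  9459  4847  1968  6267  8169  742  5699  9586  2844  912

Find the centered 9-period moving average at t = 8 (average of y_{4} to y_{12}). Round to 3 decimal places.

4302.778

Sum of periods 4–12: 1135 + 2097 + 4041 + 9459 + 4847 + 1968 + 6267 + 8169 + 742 = 38725
Divide by 9: 38725 / 9 = 4302.778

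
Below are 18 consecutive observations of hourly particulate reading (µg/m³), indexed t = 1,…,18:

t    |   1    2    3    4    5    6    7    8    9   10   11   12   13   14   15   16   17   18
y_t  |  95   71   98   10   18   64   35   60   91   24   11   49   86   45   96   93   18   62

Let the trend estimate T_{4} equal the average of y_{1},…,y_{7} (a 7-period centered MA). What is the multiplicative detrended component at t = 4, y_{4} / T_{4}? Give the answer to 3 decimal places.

Trend T_4 = (95 + 71 + 98 + 10 + 18 + 64 + 35) / 7 = 391/7 = 55.85714
Ratio to trend: 10 / 55.85714 = 0.179

0.179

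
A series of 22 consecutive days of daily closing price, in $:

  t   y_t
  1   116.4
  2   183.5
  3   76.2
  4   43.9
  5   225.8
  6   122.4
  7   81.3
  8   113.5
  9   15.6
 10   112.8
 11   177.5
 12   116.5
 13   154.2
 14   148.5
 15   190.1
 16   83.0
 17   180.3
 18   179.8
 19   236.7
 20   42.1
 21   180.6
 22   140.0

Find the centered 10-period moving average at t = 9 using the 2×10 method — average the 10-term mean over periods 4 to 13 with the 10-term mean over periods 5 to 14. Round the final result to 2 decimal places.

Sum over 4–13: 43.9 + 225.8 + 122.4 + 81.3 + 113.5 + 15.6 + 112.8 + 177.5 + 116.5 + 154.2 = 1163.5
Sum over 5–14: 225.8 + 122.4 + 81.3 + 113.5 + 15.6 + 112.8 + 177.5 + 116.5 + 154.2 + 148.5 = 1268.1
CMA at t=9 = (1163.5 + 1268.1) / (2·10) = 2431.6 / 20 = 121.58

121.58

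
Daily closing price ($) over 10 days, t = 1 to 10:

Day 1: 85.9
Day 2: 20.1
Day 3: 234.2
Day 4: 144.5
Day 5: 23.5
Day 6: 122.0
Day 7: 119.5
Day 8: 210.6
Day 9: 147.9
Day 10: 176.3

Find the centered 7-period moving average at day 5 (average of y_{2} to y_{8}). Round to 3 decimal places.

124.914

Sum of periods 2–8: 20.1 + 234.2 + 144.5 + 23.5 + 122.0 + 119.5 + 210.6 = 874.4
Divide by 7: 874.4 / 7 = 124.914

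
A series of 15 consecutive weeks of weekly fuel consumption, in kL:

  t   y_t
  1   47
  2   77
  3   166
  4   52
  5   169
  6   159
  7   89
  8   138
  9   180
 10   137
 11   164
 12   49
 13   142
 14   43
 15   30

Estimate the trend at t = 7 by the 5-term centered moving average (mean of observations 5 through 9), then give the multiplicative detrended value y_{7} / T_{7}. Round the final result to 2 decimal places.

Trend T_7 = (169 + 159 + 89 + 138 + 180) / 5 = 735/5 = 147.0000
Ratio to trend: 89 / 147.0000 = 0.61

0.61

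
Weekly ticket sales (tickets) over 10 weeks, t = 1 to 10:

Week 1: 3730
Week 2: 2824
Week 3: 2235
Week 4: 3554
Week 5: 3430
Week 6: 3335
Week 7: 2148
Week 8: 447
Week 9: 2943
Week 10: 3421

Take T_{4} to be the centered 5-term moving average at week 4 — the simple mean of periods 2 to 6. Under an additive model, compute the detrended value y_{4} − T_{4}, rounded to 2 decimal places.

Trend T_4 = (2824 + 2235 + 3554 + 3430 + 3335) / 5 = 15378/5 = 3075.6000
Detrended value: 3554 − 3075.6000 = 478.40

478.40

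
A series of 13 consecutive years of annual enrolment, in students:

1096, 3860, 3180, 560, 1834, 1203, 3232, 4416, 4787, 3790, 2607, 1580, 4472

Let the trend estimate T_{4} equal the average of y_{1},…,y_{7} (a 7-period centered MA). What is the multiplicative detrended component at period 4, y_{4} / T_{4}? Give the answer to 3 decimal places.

Trend T_4 = (1096 + 3860 + 3180 + 560 + 1834 + 1203 + 3232) / 7 = 14965/7 = 2137.85714
Ratio to trend: 560 / 2137.85714 = 0.262

0.262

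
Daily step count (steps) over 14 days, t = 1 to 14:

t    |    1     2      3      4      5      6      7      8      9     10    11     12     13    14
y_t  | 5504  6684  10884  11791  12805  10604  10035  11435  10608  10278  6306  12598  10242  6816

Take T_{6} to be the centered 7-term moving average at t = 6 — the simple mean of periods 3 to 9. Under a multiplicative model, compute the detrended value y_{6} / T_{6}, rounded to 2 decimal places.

Trend T_6 = (10884 + 11791 + 12805 + 10604 + 10035 + 11435 + 10608) / 7 = 78162/7 = 11166.0000
Ratio to trend: 10604 / 11166.0000 = 0.95

0.95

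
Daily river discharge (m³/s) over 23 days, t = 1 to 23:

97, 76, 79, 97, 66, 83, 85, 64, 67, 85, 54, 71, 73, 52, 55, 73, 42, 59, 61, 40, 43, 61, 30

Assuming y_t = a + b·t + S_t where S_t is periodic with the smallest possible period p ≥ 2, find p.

6

First differences y_{t+1} − y_t: -21, 3, 18, -31, 17, 2, -21, 3, 18, -31, 17, 2, -21, 3, …
The difference pattern repeats every 6 terms and not for any smaller step, so p = 6.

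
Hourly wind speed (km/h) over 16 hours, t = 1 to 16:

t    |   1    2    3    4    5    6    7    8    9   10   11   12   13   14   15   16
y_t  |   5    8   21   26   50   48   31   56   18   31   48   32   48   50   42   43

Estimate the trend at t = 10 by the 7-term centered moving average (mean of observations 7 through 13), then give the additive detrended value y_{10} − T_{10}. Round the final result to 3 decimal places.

Trend T_10 = (31 + 56 + 18 + 31 + 48 + 32 + 48) / 7 = 264/7 = 37.71429
Detrended value: 31 − 37.71429 = -6.714

-6.714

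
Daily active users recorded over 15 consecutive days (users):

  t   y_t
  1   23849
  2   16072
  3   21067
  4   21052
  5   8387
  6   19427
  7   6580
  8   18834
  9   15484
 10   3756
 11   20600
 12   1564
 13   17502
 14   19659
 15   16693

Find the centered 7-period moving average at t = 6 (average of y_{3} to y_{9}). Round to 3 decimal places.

Sum of periods 3–9: 21067 + 21052 + 8387 + 19427 + 6580 + 18834 + 15484 = 110831
Divide by 7: 110831 / 7 = 15833.000

15833.000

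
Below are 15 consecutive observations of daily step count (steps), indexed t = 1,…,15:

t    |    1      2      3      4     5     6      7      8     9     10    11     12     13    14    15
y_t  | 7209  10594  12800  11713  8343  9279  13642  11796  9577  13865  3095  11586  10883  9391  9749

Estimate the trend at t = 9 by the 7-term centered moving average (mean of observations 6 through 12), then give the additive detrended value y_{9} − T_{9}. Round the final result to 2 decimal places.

-828.71

Trend T_9 = (9279 + 13642 + 11796 + 9577 + 13865 + 3095 + 11586) / 7 = 72840/7 = 10405.7143
Detrended value: 9577 − 10405.7143 = -828.71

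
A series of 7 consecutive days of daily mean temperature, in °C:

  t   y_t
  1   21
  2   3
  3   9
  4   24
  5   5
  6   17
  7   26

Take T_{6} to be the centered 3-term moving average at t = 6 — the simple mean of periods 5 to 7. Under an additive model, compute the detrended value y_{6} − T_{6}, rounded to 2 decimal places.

1.00

Trend T_6 = (5 + 17 + 26) / 3 = 48/3 = 16.0000
Detrended value: 17 − 16.0000 = 1.00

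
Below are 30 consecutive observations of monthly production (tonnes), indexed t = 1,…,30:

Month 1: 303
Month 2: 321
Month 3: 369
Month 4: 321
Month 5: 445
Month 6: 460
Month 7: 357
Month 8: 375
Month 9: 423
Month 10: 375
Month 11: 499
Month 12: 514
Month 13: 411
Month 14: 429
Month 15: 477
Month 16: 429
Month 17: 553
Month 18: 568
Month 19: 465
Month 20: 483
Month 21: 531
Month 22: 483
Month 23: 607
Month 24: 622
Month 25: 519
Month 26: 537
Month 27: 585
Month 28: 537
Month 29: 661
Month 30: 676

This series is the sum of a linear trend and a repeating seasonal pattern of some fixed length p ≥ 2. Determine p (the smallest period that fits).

6

First differences y_{t+1} − y_t: 18, 48, -48, 124, 15, -103, 18, 48, -48, 124, 15, -103, 18, 48, …
The difference pattern repeats every 6 terms and not for any smaller step, so p = 6.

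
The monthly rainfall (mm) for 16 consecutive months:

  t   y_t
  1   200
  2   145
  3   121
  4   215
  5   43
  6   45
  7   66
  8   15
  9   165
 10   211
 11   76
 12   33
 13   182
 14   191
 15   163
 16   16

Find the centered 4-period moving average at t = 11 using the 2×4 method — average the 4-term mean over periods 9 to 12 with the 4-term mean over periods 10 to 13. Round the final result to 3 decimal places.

123.375

Sum over 9–12: 165 + 211 + 76 + 33 = 485
Sum over 10–13: 211 + 76 + 33 + 182 = 502
CMA at t=11 = (485 + 502) / (2·4) = 987 / 8 = 123.375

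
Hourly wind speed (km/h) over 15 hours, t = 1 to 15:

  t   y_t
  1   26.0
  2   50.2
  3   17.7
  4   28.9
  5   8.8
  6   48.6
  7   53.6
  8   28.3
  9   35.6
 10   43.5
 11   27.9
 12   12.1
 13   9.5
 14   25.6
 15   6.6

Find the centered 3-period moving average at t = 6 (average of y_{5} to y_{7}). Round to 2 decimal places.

Sum of periods 5–7: 8.8 + 48.6 + 53.6 = 111.0
Divide by 3: 111.0 / 3 = 37.00

37.00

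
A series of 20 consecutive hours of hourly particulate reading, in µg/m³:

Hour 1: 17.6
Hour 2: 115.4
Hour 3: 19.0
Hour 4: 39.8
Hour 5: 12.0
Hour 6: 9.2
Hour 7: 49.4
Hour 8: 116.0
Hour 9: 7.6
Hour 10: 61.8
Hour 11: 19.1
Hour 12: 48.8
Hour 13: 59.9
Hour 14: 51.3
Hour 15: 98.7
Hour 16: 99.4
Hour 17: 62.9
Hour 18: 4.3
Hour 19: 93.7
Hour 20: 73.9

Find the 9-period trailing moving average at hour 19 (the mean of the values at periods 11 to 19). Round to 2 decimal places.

59.79

Sum of periods 11–19: 19.1 + 48.8 + 59.9 + 51.3 + 98.7 + 99.4 + 62.9 + 4.3 + 93.7 = 538.1
Divide by 9: 538.1 / 9 = 59.79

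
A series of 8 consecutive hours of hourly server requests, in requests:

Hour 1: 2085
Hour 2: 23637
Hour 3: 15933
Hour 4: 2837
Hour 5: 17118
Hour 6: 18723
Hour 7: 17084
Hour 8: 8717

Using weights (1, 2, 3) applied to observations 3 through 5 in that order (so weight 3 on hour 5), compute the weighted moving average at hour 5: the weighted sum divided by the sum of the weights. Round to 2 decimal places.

12160.17

Weighted sum: 1·15933 + 2·2837 + 3·17118 = 15933 + 5674 + 51354 = 72961
Weight total: 1 + 2 + 3 = 6
WMA = 72961 / 6 = 12160.17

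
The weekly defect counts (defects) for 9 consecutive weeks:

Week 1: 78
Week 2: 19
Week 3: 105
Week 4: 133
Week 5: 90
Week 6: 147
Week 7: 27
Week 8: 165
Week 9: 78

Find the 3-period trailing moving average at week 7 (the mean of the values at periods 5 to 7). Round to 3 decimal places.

88.000

Sum of periods 5–7: 90 + 147 + 27 = 264
Divide by 3: 264 / 3 = 88.000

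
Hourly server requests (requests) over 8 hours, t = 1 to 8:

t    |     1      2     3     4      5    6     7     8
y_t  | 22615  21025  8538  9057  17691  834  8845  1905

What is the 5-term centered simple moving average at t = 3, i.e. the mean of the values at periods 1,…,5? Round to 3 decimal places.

Sum of periods 1–5: 22615 + 21025 + 8538 + 9057 + 17691 = 78926
Divide by 5: 78926 / 5 = 15785.200

15785.200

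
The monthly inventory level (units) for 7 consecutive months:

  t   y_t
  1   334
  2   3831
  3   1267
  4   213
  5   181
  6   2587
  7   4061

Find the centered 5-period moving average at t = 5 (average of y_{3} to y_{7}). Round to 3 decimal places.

1661.800

Sum of periods 3–7: 1267 + 213 + 181 + 2587 + 4061 = 8309
Divide by 5: 8309 / 5 = 1661.800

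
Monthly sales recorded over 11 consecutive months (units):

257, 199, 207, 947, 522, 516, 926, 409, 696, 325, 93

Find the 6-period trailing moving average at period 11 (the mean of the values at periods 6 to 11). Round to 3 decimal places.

494.167

Sum of periods 6–11: 516 + 926 + 409 + 696 + 325 + 93 = 2965
Divide by 6: 2965 / 6 = 494.167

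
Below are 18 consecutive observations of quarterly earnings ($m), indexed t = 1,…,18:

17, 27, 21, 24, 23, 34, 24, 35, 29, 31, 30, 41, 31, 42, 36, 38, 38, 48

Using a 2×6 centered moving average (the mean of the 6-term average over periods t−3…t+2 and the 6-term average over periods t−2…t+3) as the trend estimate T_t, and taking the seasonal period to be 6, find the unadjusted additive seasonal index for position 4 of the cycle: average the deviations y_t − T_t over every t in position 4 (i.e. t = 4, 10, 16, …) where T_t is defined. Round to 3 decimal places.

Season position 4 occurs at t = 4, 10 (where T_t is defined).
t=4: T_4 = 24.91667; y_4 − T_4 = 24 − 24.91667 = -0.91667
t=10: T_10 = 32.25000; y_10 − T_10 = 31 − 32.25000 = -1.25000
Mean deviation: (-0.91667 + -1.25000) / 2 = -1.083

-1.083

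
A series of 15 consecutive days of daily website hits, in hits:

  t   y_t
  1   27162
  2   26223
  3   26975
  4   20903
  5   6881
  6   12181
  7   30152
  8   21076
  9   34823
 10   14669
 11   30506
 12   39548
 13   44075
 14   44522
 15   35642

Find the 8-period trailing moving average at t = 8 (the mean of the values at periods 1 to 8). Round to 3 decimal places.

21444.125

Sum of periods 1–8: 27162 + 26223 + 26975 + 20903 + 6881 + 12181 + 30152 + 21076 = 171553
Divide by 8: 171553 / 8 = 21444.125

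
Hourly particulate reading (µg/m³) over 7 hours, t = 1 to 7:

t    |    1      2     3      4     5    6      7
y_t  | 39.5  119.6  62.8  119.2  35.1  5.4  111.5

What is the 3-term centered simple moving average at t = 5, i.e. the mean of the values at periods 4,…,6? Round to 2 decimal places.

53.23

Sum of periods 4–6: 119.2 + 35.1 + 5.4 = 159.7
Divide by 3: 159.7 / 3 = 53.23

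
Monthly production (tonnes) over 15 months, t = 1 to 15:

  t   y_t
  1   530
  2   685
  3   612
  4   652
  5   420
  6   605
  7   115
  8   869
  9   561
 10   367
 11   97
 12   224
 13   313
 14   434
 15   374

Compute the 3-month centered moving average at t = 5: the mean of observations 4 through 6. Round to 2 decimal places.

559.00

Sum of periods 4–6: 652 + 420 + 605 = 1677
Divide by 3: 1677 / 3 = 559.00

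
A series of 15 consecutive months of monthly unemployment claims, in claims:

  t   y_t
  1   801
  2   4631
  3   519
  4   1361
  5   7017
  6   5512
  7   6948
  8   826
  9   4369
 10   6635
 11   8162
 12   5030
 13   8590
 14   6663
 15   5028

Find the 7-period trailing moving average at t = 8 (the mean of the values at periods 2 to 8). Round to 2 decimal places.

Sum of periods 2–8: 4631 + 519 + 1361 + 7017 + 5512 + 6948 + 826 = 26814
Divide by 7: 26814 / 7 = 3830.57

3830.57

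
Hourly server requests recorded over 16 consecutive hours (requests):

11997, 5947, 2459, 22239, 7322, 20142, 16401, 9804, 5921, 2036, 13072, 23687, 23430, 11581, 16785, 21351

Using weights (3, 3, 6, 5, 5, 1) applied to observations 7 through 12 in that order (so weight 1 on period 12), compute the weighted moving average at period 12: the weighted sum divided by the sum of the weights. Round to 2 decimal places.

9276.87

Weighted sum: 3·16401 + 3·9804 + 6·5921 + 5·2036 + 5·13072 + 1·23687 = 49203 + 29412 + 35526 + 10180 + 65360 + 23687 = 213368
Weight total: 3 + 3 + 6 + 5 + 5 + 1 = 23
WMA = 213368 / 23 = 9276.87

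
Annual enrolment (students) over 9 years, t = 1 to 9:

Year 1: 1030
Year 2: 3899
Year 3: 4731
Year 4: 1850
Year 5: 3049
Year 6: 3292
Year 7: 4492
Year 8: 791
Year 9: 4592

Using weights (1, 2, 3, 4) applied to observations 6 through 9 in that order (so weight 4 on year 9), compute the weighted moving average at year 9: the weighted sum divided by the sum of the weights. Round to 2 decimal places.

3301.70

Weighted sum: 1·3292 + 2·4492 + 3·791 + 4·4592 = 3292 + 8984 + 2373 + 18368 = 33017
Weight total: 1 + 2 + 3 + 4 = 10
WMA = 33017 / 10 = 3301.70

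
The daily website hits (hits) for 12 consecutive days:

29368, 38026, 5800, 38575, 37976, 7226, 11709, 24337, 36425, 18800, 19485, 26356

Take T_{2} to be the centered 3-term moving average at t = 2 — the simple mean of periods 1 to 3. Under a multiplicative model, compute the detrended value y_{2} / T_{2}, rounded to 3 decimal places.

1.559

Trend T_2 = (29368 + 38026 + 5800) / 3 = 73194/3 = 24398.00000
Ratio to trend: 38026 / 24398.00000 = 1.559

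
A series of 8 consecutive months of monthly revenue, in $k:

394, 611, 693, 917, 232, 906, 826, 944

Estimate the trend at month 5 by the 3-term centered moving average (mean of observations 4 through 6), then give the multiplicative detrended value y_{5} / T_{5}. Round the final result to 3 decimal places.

0.339

Trend T_5 = (917 + 232 + 906) / 3 = 2055/3 = 685.00000
Ratio to trend: 232 / 685.00000 = 0.339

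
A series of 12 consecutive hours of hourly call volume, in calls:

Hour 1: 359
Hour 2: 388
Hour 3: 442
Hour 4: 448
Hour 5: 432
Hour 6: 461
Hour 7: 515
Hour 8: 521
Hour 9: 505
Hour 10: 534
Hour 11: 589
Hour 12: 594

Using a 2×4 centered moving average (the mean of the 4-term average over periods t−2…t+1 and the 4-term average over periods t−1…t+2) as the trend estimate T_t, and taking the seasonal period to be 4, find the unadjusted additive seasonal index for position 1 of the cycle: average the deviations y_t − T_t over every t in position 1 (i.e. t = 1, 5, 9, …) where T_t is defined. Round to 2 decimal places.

Season position 1 occurs at t = 5, 9 (where T_t is defined).
t=5: T_5 = 454.8750; y_5 − T_5 = 432 − 454.8750 = -22.8750
t=9: T_9 = 528.0000; y_9 − T_9 = 505 − 528.0000 = -23.0000
Mean deviation: (-22.8750 + -23.0000) / 2 = -22.94

-22.94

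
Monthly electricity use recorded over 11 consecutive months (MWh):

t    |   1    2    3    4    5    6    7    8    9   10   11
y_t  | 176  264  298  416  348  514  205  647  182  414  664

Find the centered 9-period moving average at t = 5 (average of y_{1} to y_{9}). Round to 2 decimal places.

338.89

Sum of periods 1–9: 176 + 264 + 298 + 416 + 348 + 514 + 205 + 647 + 182 = 3050
Divide by 9: 3050 / 9 = 338.89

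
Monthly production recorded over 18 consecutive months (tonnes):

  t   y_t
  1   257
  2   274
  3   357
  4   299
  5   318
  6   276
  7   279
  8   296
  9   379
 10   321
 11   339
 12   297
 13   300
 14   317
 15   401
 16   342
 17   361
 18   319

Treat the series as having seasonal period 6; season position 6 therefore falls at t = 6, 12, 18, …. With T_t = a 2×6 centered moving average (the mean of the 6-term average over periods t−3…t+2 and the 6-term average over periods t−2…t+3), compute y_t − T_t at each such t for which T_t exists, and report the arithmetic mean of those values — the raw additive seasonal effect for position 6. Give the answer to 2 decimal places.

-30.17

Season position 6 occurs at t = 6, 12 (where T_t is defined).
t=6: T_6 = 306.0000; y_6 − T_6 = 276 − 306.0000 = -30.0000
t=12: T_12 = 327.3333; y_12 − T_12 = 297 − 327.3333 = -30.3333
Mean deviation: (-30.0000 + -30.3333) / 2 = -30.17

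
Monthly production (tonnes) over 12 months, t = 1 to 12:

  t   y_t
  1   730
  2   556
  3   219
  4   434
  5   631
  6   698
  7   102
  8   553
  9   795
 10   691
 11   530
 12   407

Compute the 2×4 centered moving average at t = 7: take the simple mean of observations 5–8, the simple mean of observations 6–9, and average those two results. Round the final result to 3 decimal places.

516.500

Sum over 5–8: 631 + 698 + 102 + 553 = 1984
Sum over 6–9: 698 + 102 + 553 + 795 = 2148
CMA at t=7 = (1984 + 2148) / (2·4) = 4132 / 8 = 516.500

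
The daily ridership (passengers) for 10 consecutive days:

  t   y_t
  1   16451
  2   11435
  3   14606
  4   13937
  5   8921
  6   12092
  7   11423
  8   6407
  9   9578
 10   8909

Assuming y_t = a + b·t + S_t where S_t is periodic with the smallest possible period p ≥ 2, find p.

3

First differences y_{t+1} − y_t: -5016, 3171, -669, -5016, 3171, -669, -5016, 3171, …
The difference pattern repeats every 3 terms and not for any smaller step, so p = 3.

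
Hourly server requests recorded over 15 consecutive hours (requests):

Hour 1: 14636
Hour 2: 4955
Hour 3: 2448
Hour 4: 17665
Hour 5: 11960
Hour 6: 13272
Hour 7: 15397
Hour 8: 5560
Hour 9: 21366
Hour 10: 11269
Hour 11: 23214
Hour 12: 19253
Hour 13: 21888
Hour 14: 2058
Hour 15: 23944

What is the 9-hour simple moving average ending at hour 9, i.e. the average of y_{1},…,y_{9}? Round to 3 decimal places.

Sum of periods 1–9: 14636 + 4955 + 2448 + 17665 + 11960 + 13272 + 15397 + 5560 + 21366 = 107259
Divide by 9: 107259 / 9 = 11917.667

11917.667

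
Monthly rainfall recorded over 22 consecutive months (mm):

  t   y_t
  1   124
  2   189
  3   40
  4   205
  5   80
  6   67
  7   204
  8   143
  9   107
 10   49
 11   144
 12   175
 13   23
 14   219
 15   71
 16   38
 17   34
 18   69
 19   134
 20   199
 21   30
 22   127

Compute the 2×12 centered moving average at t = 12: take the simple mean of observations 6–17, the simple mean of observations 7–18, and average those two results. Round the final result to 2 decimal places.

Sum over 6–17: 67 + 204 + 143 + 107 + 49 + 144 + 175 + 23 + 219 + 71 + 38 + 34 = 1274
Sum over 7–18: 204 + 143 + 107 + 49 + 144 + 175 + 23 + 219 + 71 + 38 + 34 + 69 = 1276
CMA at t=12 = (1274 + 1276) / (2·12) = 2550 / 24 = 106.25

106.25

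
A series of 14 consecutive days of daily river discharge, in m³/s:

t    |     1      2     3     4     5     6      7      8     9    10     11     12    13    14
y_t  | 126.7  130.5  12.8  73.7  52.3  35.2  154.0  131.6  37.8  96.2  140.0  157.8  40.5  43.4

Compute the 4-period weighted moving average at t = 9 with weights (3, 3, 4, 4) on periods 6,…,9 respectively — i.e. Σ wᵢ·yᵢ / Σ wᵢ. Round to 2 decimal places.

88.94

Weighted sum: 3·35.2 + 3·154.0 + 4·131.6 + 4·37.8 = 105.6 + 462.0 + 526.4 + 151.2 = 1245.2
Weight total: 3 + 3 + 4 + 4 = 14
WMA = 1245.2 / 14 = 88.94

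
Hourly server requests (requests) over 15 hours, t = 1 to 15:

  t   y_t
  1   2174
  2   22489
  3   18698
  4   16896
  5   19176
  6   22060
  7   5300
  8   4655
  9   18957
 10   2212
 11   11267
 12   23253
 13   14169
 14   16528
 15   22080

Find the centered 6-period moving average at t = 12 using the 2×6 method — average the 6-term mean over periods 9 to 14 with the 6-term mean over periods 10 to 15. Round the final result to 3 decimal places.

Sum over 9–14: 18957 + 2212 + 11267 + 23253 + 14169 + 16528 = 86386
Sum over 10–15: 2212 + 11267 + 23253 + 14169 + 16528 + 22080 = 89509
CMA at t=12 = (86386 + 89509) / (2·6) = 175895 / 12 = 14657.917

14657.917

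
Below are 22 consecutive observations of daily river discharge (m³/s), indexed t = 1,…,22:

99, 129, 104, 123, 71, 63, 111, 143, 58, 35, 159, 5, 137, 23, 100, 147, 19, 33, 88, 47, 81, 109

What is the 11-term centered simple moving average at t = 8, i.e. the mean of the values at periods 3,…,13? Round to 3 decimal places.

Sum of periods 3–13: 104 + 123 + 71 + 63 + 111 + 143 + 58 + 35 + 159 + 5 + 137 = 1009
Divide by 11: 1009 / 11 = 91.727

91.727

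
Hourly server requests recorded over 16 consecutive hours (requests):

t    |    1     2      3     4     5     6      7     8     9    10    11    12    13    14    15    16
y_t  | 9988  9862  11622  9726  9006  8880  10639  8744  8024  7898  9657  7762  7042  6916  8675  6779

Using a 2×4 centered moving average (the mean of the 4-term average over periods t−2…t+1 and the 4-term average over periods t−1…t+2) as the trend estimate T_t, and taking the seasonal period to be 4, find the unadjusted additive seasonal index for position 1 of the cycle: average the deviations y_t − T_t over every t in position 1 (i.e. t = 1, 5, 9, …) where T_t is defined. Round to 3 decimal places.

Season position 1 occurs at t = 5, 9, 13 (where T_t is defined).
t=5: T_5 = 9685.62500; y_5 − T_5 = 9006 − 9685.62500 = -679.62500
t=9: T_9 = 8703.50000; y_9 − T_9 = 8024 − 8703.50000 = -679.50000
t=13: T_13 = 7721.50000; y_13 − T_13 = 7042 − 7721.50000 = -679.50000
Mean deviation: (-679.62500 + -679.50000 + -679.50000) / 3 = -679.542

-679.542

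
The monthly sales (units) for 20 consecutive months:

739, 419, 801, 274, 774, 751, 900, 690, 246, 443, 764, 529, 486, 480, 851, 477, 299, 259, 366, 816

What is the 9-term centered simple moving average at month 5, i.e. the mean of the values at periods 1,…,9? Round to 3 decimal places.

Sum of periods 1–9: 739 + 419 + 801 + 274 + 774 + 751 + 900 + 690 + 246 = 5594
Divide by 9: 5594 / 9 = 621.556

621.556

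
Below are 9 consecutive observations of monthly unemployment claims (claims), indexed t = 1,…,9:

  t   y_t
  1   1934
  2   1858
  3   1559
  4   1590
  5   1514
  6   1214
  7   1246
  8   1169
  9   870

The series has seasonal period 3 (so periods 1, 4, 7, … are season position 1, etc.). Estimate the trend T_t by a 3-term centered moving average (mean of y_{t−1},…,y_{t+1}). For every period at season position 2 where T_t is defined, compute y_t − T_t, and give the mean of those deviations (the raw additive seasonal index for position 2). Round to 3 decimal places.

74.333

Season position 2 occurs at t = 2, 5, 8 (where T_t is defined).
t=2: T_2 = 1783.66667; y_2 − T_2 = 1858 − 1783.66667 = 74.33333
t=5: T_5 = 1439.33333; y_5 − T_5 = 1514 − 1439.33333 = 74.66667
t=8: T_8 = 1095.00000; y_8 − T_8 = 1169 − 1095.00000 = 74.00000
Mean deviation: (74.33333 + 74.66667 + 74.00000) / 3 = 74.333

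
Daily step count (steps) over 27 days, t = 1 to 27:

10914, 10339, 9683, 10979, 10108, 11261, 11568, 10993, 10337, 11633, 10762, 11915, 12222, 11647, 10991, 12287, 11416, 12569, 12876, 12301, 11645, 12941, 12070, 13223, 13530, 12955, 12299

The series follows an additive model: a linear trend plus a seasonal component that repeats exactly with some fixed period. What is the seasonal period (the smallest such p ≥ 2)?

6

First differences y_{t+1} − y_t: -575, -656, 1296, -871, 1153, 307, -575, -656, 1296, -871, 1153, 307, -575, -656, …
The difference pattern repeats every 6 terms and not for any smaller step, so p = 6.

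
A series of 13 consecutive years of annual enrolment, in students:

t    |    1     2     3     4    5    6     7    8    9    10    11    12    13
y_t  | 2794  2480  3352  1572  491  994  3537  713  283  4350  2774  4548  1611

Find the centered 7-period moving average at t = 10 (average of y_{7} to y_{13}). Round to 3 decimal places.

2545.143

Sum of periods 7–13: 3537 + 713 + 283 + 4350 + 2774 + 4548 + 1611 = 17816
Divide by 7: 17816 / 7 = 2545.143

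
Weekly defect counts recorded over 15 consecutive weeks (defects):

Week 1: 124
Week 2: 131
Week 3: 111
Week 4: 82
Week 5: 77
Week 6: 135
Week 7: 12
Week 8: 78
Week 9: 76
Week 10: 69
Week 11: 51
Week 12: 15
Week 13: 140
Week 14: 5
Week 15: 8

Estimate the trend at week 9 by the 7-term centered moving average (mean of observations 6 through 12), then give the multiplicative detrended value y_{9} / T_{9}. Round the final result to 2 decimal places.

Trend T_9 = (135 + 12 + 78 + 76 + 69 + 51 + 15) / 7 = 436/7 = 62.2857
Ratio to trend: 76 / 62.2857 = 1.22

1.22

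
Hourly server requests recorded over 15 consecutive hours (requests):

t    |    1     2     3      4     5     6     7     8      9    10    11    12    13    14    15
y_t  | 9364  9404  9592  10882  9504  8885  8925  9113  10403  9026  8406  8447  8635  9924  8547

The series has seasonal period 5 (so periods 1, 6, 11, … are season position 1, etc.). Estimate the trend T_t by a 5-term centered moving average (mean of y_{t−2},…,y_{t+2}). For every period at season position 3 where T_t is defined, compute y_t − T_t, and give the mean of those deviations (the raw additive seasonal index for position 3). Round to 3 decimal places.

Season position 3 occurs at t = 3, 8, 13 (where T_t is defined).
t=3: T_3 = 9749.20000; y_3 − T_3 = 9592 − 9749.20000 = -157.20000
t=8: T_8 = 9270.40000; y_8 − T_8 = 9113 − 9270.40000 = -157.40000
t=13: T_13 = 8791.80000; y_13 − T_13 = 8635 − 8791.80000 = -156.80000
Mean deviation: (-157.20000 + -157.40000 + -156.80000) / 3 = -157.133

-157.133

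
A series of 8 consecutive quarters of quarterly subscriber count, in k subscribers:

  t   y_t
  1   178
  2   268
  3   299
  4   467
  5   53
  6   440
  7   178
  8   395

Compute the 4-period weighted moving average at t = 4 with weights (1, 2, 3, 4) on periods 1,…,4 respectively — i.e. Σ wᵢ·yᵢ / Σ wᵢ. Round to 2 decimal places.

347.90

Weighted sum: 1·178 + 2·268 + 3·299 + 4·467 = 178 + 536 + 897 + 1868 = 3479
Weight total: 1 + 2 + 3 + 4 = 10
WMA = 3479 / 10 = 347.90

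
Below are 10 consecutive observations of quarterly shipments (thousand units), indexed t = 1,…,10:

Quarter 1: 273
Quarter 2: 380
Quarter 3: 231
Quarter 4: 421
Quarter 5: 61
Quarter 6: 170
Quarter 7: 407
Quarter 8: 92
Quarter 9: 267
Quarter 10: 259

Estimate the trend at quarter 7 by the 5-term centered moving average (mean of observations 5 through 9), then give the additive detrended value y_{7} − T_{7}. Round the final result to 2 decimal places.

207.60

Trend T_7 = (61 + 170 + 407 + 92 + 267) / 5 = 997/5 = 199.4000
Detrended value: 407 − 199.4000 = 207.60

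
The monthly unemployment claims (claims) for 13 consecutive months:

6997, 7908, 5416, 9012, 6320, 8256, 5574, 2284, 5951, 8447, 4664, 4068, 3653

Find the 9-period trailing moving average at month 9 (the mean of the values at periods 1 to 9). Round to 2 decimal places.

6413.11

Sum of periods 1–9: 6997 + 7908 + 5416 + 9012 + 6320 + 8256 + 5574 + 2284 + 5951 = 57718
Divide by 9: 57718 / 9 = 6413.11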